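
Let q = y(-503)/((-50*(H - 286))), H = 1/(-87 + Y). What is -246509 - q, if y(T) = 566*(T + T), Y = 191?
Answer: -183268321083/743575 ≈ -2.4647e+5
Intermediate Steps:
y(T) = 1132*T (y(T) = 566*(2*T) = 1132*T)
H = 1/104 (H = 1/(-87 + 191) = 1/104 ≈ 0.0096154)
q = -29608592/743575 (q = (1132*(-503))/((-50*(1/104 - 286))) = -569396/((-50*(-29743/104))) = -569396/743575/52 = -569396*52/743575 = -29608592/743575 ≈ -39.819)
-246509 - q = -246509 - 1*(-29608592/743575) = -246509 + 29608592/743575 = -183268321083/743575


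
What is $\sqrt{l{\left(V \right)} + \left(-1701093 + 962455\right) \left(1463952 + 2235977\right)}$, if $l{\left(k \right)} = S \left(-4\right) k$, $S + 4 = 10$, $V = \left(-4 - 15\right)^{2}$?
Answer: $i \sqrt{2732908165366} \approx 1.6532 \cdot 10^{6} i$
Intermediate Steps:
$V = 361$ ($V = \left(-19\right)^{2} = 361$)
$S = 6$ ($S = -4 + 10 = 6$)
$l{\left(k \right)} = - 24 k$ ($l{\left(k \right)} = 6 \left(-4\right) k = - 24 k$)
$\sqrt{l{\left(V \right)} + \left(-1701093 + 962455\right) \left(1463952 + 2235977\right)} = \sqrt{\left(-24\right) 361 + \left(-1701093 + 962455\right) \left(1463952 + 2235977\right)} = \sqrt{-8664 - 2732908156702} = \sqrt{-2732908165366} = i \sqrt{2732908165366}$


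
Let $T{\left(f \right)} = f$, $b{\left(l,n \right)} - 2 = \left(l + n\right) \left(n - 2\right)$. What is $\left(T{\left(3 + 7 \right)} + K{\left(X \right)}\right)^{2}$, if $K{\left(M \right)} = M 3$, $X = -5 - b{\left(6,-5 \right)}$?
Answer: $100$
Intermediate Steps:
$b{\left(l,n \right)} = 2 + \left(-2 + n\right) \left(l + n\right)$ ($b{\left(l,n \right)} = 2 + \left(l + n\right) \left(n - 2\right) = 2 + \left(l + n\right) \left(-2 + n\right) = 2 + \left(-2 + n\right) \left(l + n\right)$)
$X = 0$ ($X = -5 - \left(2 + \left(-5\right)^{2} - 12 - -10 + 6 \left(-5\right)\right) = -5 - \left(2 + 25 - 12 + 10 - 30\right) = -5 - -5 = -5 + 5 = 0$)
$K{\left(M \right)} = 3 M$
$\left(T{\left(3 + 7 \right)} + K{\left(X \right)}\right)^{2} = \left(\left(3 + 7\right) + 3 \cdot 0\right)^{2} = \left(10 + 0\right)^{2} = 10^{2} = 100$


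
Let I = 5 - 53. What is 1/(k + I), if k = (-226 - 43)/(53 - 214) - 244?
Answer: -161/46743 ≈ -0.0034444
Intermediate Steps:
I = -48
k = -39015/161 (k = -269/(-161) - 244 = -269*(-1/161) - 244 = 269/161 - 244 = -39015/161 ≈ -242.33)
1/(k + I) = 1/(-39015/161 - 48) = 1/(-46743/161) = -161/46743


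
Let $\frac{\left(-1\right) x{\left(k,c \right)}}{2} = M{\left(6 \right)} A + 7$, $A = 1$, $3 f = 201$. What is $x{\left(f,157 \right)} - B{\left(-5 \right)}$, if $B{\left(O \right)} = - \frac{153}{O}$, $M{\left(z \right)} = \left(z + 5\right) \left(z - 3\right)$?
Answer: $- \frac{553}{5} \approx -110.6$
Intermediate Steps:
$f = 67$ ($f = \frac{1}{3} \cdot 201 = 67$)
$M{\left(z \right)} = \left(-3 + z\right) \left(5 + z\right)$ ($M{\left(z \right)} = \left(5 + z\right) \left(-3 + z\right) = \left(-3 + z\right) \left(5 + z\right)$)
$x{\left(k,c \right)} = -80$ ($x{\left(k,c \right)} = - 2 \left(\left(-15 + 6^{2} + 2 \cdot 6\right) 1 + 7\right) = - 2 \left(\left(-15 + 36 + 12\right) 1 + 7\right) = - 2 \left(33 \cdot 1 + 7\right) = - 2 \left(33 + 7\right) = \left(-2\right) 40 = -80$)
$x{\left(f,157 \right)} - B{\left(-5 \right)} = -80 - - \frac{153}{-5} = -80 - \left(-153\right) \left(- \frac{1}{5}\right) = -80 - \frac{153}{5} = - \frac{553}{5}$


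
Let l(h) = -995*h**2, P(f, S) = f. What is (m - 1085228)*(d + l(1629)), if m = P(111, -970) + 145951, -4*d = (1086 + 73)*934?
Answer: 2480002519596469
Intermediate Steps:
d = -541253/2 (d = -(1086 + 73)*934/4 = -1159*934/4 = -1/4*1082506 = -541253/2 ≈ -2.7063e+5)
m = 146062 (m = 111 + 145951 = 146062)
(m - 1085228)*(d + l(1629)) = (146062 - 1085228)*(-541253/2 - 995*1629**2) = -939166*(-541253/2 - 995*2653641) = -939166*(-541253/2 - 2640372795) = -939166*(-5281286843/2) = 2480002519596469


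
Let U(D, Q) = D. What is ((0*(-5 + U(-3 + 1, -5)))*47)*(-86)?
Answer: 0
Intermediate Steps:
((0*(-5 + U(-3 + 1, -5)))*47)*(-86) = ((0*(-5 + (-3 + 1)))*47)*(-86) = ((0*(-5 - 2))*47)*(-86) = ((0*(-7))*47)*(-86) = (0*47)*(-86) = 0*(-86) = 0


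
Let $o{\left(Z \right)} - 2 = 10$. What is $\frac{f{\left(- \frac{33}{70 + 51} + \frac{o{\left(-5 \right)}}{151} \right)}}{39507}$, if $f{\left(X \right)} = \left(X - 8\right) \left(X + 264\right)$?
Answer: $- \frac{1987744149}{36332230649} \approx -0.05471$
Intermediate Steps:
$o{\left(Z \right)} = 12$ ($o{\left(Z \right)} = 2 + 10 = 12$)
$f{\left(X \right)} = \left(-8 + X\right) \left(264 + X\right)$
$\frac{f{\left(- \frac{33}{70 + 51} + \frac{o{\left(-5 \right)}}{151} \right)}}{39507} = \frac{-2112 + \left(- \frac{33}{70 + 51} + \frac{12}{151}\right)^{2} + 256 \left(- \frac{33}{70 + 51} + \frac{12}{151}\right)}{39507} = \left(-2112 + \left(- \frac{33}{121} + 12 \cdot \frac{1}{151}\right)^{2} + 256 \left(- \frac{33}{121} + 12 \cdot \frac{1}{151}\right)\right) \frac{1}{39507} = \left(-2112 + \left(\left(-33\right) \frac{1}{121} + \frac{12}{151}\right)^{2} + 256 \left(\left(-33\right) \frac{1}{121} + \frac{12}{151}\right)\right) \frac{1}{39507} = \left(-2112 + \left(- \frac{3}{11} + \frac{12}{151}\right)^{2} + 256 \left(- \frac{3}{11} + \frac{12}{151}\right)\right) \frac{1}{39507} = \left(-2112 + \left(- \frac{321}{1661}\right)^{2} + 256 \left(- \frac{321}{1661}\right)\right) \frac{1}{39507} = \left(-2112 + \frac{103041}{2758921} - \frac{82176}{1661}\right) \frac{1}{39507} = \left(- \frac{5963232447}{2758921}\right) \frac{1}{39507} = - \frac{1987744149}{36332230649}$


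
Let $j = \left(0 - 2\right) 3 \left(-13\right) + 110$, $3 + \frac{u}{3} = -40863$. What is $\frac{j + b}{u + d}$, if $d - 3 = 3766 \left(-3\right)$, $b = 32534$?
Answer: $- \frac{32722}{133893} \approx -0.24439$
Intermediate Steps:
$u = -122598$ ($u = -9 + 3 \left(-40863\right) = -9 - 122589 = -122598$)
$d = -11295$ ($d = 3 + 3766 \left(-3\right) = 3 - 11298 = -11295$)
$j = 188$ ($j = \left(-2\right) 3 \left(-13\right) + 110 = \left(-6\right) \left(-13\right) + 110 = 78 + 110 = 188$)
$\frac{j + b}{u + d} = \frac{188 + 32534}{-122598 - 11295} = \frac{32722}{-133893} = 32722 \left(- \frac{1}{133893}\right) = - \frac{32722}{133893}$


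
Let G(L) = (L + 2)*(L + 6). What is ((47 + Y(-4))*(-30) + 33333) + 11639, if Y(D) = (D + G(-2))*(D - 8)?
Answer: 42122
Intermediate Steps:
G(L) = (2 + L)*(6 + L)
Y(D) = D*(-8 + D) (Y(D) = (D + (12 + (-2)² + 8*(-2)))*(D - 8) = (D + (12 + 4 - 16))*(-8 + D) = (D + 0)*(-8 + D) = D*(-8 + D))
((47 + Y(-4))*(-30) + 33333) + 11639 = ((47 - 4*(-8 - 4))*(-30) + 33333) + 11639 = ((47 - 4*(-12))*(-30) + 33333) + 11639 = ((47 + 48)*(-30) + 33333) + 11639 = (95*(-30) + 33333) + 11639 = (-2850 + 33333) + 11639 = 30483 + 11639 = 42122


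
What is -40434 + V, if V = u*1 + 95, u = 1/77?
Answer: -3106102/77 ≈ -40339.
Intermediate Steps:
u = 1/77 ≈ 0.012987
V = 7316/77 (V = (1/77)*1 + 95 = 1/77 + 95 = 7316/77 ≈ 95.013)
-40434 + V = -40434 + 7316/77 = -3106102/77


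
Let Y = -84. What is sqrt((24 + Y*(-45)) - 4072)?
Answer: 2*I*sqrt(67) ≈ 16.371*I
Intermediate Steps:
sqrt((24 + Y*(-45)) - 4072) = sqrt((24 - 84*(-45)) - 4072) = sqrt((24 + 3780) - 4072) = sqrt(3804 - 4072) = sqrt(-268) = 2*I*sqrt(67)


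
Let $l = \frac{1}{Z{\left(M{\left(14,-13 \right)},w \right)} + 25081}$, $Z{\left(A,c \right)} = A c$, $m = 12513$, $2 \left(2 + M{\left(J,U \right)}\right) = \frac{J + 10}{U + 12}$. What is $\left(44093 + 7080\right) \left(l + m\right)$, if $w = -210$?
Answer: $\frac{17942623905902}{28021} \approx 6.4033 \cdot 10^{8}$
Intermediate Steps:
$M{\left(J,U \right)} = -2 + \frac{10 + J}{2 \left(12 + U\right)}$ ($M{\left(J,U \right)} = -2 + \frac{\left(J + 10\right) \frac{1}{U + 12}}{2} = -2 + \frac{\left(10 + J\right) \frac{1}{12 + U}}{2} = -2 + \frac{\frac{1}{12 + U} \left(10 + J\right)}{2} = -2 + \frac{10 + J}{2 \left(12 + U\right)}$)
$l = \frac{1}{28021}$ ($l = \frac{1}{\frac{-38 + 14 - -52}{2 \left(12 - 13\right)} \left(-210\right) + 25081} = \frac{1}{\frac{-38 + 14 + 52}{2 \left(-1\right)} \left(-210\right) + 25081} = \frac{1}{\frac{1}{2} \left(-1\right) 28 \left(-210\right) + 25081} = \frac{1}{\left(-14\right) \left(-210\right) + 25081} = \frac{1}{2940 + 25081} = \frac{1}{28021} \approx 3.5688 \cdot 10^{-5}$)
$\left(44093 + 7080\right) \left(l + m\right) = \left(44093 + 7080\right) \left(\frac{1}{28021} + 12513\right) = 51173 \cdot \frac{350626774}{28021} = \frac{17942623905902}{28021}$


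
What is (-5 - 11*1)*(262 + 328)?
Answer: -9440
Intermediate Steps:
(-5 - 11*1)*(262 + 328) = (-5 - 11)*590 = -16*590 = -9440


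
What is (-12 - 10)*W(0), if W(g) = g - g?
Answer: 0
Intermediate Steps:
W(g) = 0
(-12 - 10)*W(0) = (-12 - 10)*0 = -22*0 = 0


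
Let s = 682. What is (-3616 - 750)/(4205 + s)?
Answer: -4366/4887 ≈ -0.89339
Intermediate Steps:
(-3616 - 750)/(4205 + s) = (-3616 - 750)/(4205 + 682) = -4366/4887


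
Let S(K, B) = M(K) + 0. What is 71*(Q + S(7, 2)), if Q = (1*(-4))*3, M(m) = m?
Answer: -355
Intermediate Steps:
Q = -12 (Q = -4*3 = -12)
S(K, B) = K (S(K, B) = K + 0 = K)
71*(Q + S(7, 2)) = 71*(-12 + 7) = 71*(-5) = -355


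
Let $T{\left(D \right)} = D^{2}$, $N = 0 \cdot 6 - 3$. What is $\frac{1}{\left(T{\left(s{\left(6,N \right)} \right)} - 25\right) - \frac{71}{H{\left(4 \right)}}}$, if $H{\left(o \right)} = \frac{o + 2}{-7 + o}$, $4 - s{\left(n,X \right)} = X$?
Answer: $\frac{2}{119} \approx 0.016807$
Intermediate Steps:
$N = -3$ ($N = 0 - 3 = -3$)
$s{\left(n,X \right)} = 4 - X$
$H{\left(o \right)} = \frac{2 + o}{-7 + o}$
$\frac{1}{\left(T{\left(s{\left(6,N \right)} \right)} - 25\right) - \frac{71}{H{\left(4 \right)}}} = \frac{1}{\left(\left(4 - -3\right)^{2} - 25\right) - \frac{71}{\frac{1}{-7 + 4} \left(2 + 4\right)}} = \frac{1}{\left(\left(4 + 3\right)^{2} - 25\right) - \frac{71}{\frac{1}{-3} \cdot 6}} = \frac{1}{\left(7^{2} - 25\right) - \frac{71}{\left(- \frac{1}{3}\right) 6}} = \frac{1}{\left(49 - 25\right) - \frac{71}{-2}} = \frac{1}{24 - - \frac{71}{2}} = \frac{1}{24 + \frac{71}{2}} = \frac{1}{\frac{119}{2}} = \frac{2}{119}$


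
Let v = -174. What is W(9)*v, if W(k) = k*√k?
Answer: -4698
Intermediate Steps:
W(k) = k^(3/2)
W(9)*v = 9^(3/2)*(-174) = 27*(-174) = -4698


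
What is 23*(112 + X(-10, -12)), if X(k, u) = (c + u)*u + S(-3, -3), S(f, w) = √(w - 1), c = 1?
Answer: 5612 + 46*I ≈ 5612.0 + 46.0*I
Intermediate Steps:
S(f, w) = √(-1 + w)
X(k, u) = 2*I + u*(1 + u) (X(k, u) = (1 + u)*u + √(-1 - 3) = u*(1 + u) + √(-4) = u*(1 + u) + 2*I = 2*I + u*(1 + u))
23*(112 + X(-10, -12)) = 23*(112 + (-12 + (-12)² + 2*I)) = 23*(112 + (-12 + 144 + 2*I)) = 23*(112 + (132 + 2*I)) = 23*(244 + 2*I) = 5612 + 46*I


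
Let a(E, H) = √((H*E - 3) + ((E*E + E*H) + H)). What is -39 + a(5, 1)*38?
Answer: -39 + 38*√33 ≈ 179.29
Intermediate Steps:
a(E, H) = √(-3 + H + E² + 2*E*H) (a(E, H) = √((E*H - 3) + ((E² + E*H) + H)) = √((-3 + E*H) + (H + E² + E*H)) = √(-3 + H + E² + 2*E*H))
-39 + a(5, 1)*38 = -39 + √(-3 + 1 + 5² + 2*5*1)*38 = -39 + √(-3 + 1 + 25 + 10)*38 = -39 + √33*38 = -39 + 38*√33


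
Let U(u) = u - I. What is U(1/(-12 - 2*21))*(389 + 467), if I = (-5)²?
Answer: -3146228/147 ≈ -21403.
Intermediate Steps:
I = 25
U(u) = -25 + u (U(u) = u - 1*25 = u - 25 = -25 + u)
U(1/(-12 - 2*21))*(389 + 467) = (-25 + 1/(-12 - 2*21))*(389 + 467) = (-25 + (1/21)/(-14))*856 = (-25 - 1/14*1/21)*856 = (-25 - 1/294)*856 = -7351/294*856 = -3146228/147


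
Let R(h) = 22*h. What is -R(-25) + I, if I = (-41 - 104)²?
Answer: 21575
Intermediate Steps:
I = 21025 (I = (-145)² = 21025)
-R(-25) + I = -22*(-25) + 21025 = -1*(-550) + 21025 = 550 + 21025 = 21575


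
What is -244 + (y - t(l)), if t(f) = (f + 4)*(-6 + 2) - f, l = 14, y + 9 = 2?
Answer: -165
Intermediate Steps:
y = -7 (y = -9 + 2 = -7)
t(f) = -16 - 5*f (t(f) = (4 + f)*(-4) - f = (-16 - 4*f) - f = -16 - 5*f)
-244 + (y - t(l)) = -244 + (-7 - (-16 - 5*14)) = -244 + (-7 - (-16 - 70)) = -244 + (-7 - 1*(-86)) = -244 + (-7 + 86) = -244 + 79 = -165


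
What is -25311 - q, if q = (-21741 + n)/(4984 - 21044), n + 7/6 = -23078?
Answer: -2439236881/96360 ≈ -25314.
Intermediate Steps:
n = -138475/6 (n = -7/6 - 23078 = -138475/6 ≈ -23079.)
q = 268921/96360 (q = (-21741 - 138475/6)/(4984 - 21044) = -268921/6/(-16060) = -268921/6*(-1/16060) = 268921/96360 ≈ 2.7908)
-25311 - q = -25311 - 1*268921/96360 = -25311 - 268921/96360 = -2439236881/96360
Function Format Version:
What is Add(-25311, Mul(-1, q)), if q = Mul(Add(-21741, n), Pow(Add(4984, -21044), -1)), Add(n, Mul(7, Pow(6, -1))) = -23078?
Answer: Rational(-2439236881, 96360) ≈ -25314.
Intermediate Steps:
n = Rational(-138475, 6) (n = Add(Rational(-7, 6), -23078) = Rational(-138475, 6) ≈ -23079.)
q = Rational(268921, 96360) (q = Mul(Add(-21741, Rational(-138475, 6)), Pow(Add(4984, -21044), -1)) = Mul(Rational(-268921, 6), Pow(-16060, -1)) = Mul(Rational(-268921, 6), Rational(-1, 16060)) = Rational(268921, 96360) ≈ 2.7908)
Add(-25311, Mul(-1, q)) = Add(-25311, Mul(-1, Rational(268921, 96360))) = Add(-25311, Rational(-268921, 96360)) = Rational(-2439236881, 96360)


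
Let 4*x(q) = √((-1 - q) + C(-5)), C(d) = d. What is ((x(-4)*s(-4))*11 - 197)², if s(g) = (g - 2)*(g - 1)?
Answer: 50393/2 - 32505*I*√2 ≈ 25197.0 - 45969.0*I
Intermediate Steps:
x(q) = √(-6 - q)/4 (x(q) = √((-1 - q) - 5)/4 = √(-6 - q)/4)
s(g) = (-1 + g)*(-2 + g) (s(g) = (-2 + g)*(-1 + g) = (-1 + g)*(-2 + g))
((x(-4)*s(-4))*11 - 197)² = (((√(-6 - 1*(-4))/4)*(2 + (-4)² - 3*(-4)))*11 - 197)² = (((√(-6 + 4)/4)*(2 + 16 + 12))*11 - 197)² = (((√(-2)/4)*30)*11 - 197)² = ((((I*√2)/4)*30)*11 - 197)² = (((I*√2/4)*30)*11 - 197)² = ((15*I*√2/2)*11 - 197)² = (165*I*√2/2 - 197)² = (-197 + 165*I*√2/2)²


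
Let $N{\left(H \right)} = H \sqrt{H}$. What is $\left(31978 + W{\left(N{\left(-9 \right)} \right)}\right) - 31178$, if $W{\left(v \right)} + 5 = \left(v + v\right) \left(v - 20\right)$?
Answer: $-663 + 1080 i \approx -663.0 + 1080.0 i$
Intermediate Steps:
$N{\left(H \right)} = H^{\frac{3}{2}}$
$W{\left(v \right)} = -5 + 2 v \left(-20 + v\right)$ ($W{\left(v \right)} = -5 + \left(v + v\right) \left(v - 20\right) = -5 + 2 v \left(-20 + v\right)$)
$\left(31978 + W{\left(N{\left(-9 \right)} \right)}\right) - 31178 = \left(31978 - \left(5 + 1458 - 1080 i\right)\right) - 31178 = \left(31978 - \left(5 + 1458 + 40 \left(-27\right) i\right)\right) - 31178 = \left(31978 + \left(-5 + 1080 i + 2 \left(-729\right)\right)\right) - 31178 = \left(31978 - \left(1463 - 1080 i\right)\right) - 31178 = \left(30515 + 1080 i\right) - 31178 = -663 + 1080 i$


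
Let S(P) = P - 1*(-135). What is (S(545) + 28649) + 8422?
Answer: 37751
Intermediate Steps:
S(P) = 135 + P (S(P) = P + 135 = 135 + P)
(S(545) + 28649) + 8422 = ((135 + 545) + 28649) + 8422 = (680 + 28649) + 8422 = 29329 + 8422 = 37751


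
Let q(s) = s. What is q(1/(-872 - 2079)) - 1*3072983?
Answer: -9068372834/2951 ≈ -3.0730e+6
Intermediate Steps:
q(1/(-872 - 2079)) - 1*3072983 = 1/(-872 - 2079) - 1*3072983 = 1/(-2951) - 3072983 = -1/2951 - 3072983 = -9068372834/2951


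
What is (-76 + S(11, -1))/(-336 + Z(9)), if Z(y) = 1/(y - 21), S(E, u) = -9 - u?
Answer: 1008/4033 ≈ 0.24994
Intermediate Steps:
Z(y) = 1/(-21 + y)
(-76 + S(11, -1))/(-336 + Z(9)) = (-76 + (-9 - 1*(-1)))/(-336 + 1/(-21 + 9)) = (-76 + (-9 + 1))/(-336 + 1/(-12)) = (-76 - 8)/(-336 - 1/12) = -84/(-4033/12) = -84*(-12/4033) = 1008/4033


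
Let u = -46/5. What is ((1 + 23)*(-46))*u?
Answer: 50784/5 ≈ 10157.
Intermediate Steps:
u = -46/5 (u = -46*⅕ = -46/5 ≈ -9.2000)
((1 + 23)*(-46))*u = ((1 + 23)*(-46))*(-46/5) = (24*(-46))*(-46/5) = -1104*(-46/5) = 50784/5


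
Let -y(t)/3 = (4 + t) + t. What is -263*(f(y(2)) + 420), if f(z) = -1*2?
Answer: -109934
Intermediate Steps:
y(t) = -12 - 6*t (y(t) = -3*((4 + t) + t) = -3*(4 + 2*t) = -12 - 6*t)
f(z) = -2
-263*(f(y(2)) + 420) = -263*(-2 + 420) = -263*418 = -109934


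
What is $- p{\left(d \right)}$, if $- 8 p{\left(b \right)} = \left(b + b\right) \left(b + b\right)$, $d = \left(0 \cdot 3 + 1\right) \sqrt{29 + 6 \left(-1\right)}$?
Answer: $\frac{23}{2} \approx 11.5$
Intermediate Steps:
$d = \sqrt{23}$ ($d = \left(0 + 1\right) \sqrt{29 - 6} = 1 \sqrt{23} = \sqrt{23} \approx 4.7958$)
$p{\left(b \right)} = - \frac{b^{2}}{2}$ ($p{\left(b \right)} = - \frac{\left(b + b\right) \left(b + b\right)}{8} = - \frac{2 b 2 b}{8} = - \frac{4 b^{2}}{8} = - \frac{b^{2}}{2}$)
$- p{\left(d \right)} = - \frac{\left(-1\right) \left(\sqrt{23}\right)^{2}}{2} = - \frac{\left(-1\right) 23}{2} = \left(-1\right) \left(- \frac{23}{2}\right) = \frac{23}{2}$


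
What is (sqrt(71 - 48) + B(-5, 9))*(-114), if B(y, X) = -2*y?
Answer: -1140 - 114*sqrt(23) ≈ -1686.7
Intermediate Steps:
(sqrt(71 - 48) + B(-5, 9))*(-114) = (sqrt(71 - 48) - 2*(-5))*(-114) = (sqrt(23) + 10)*(-114) = (10 + sqrt(23))*(-114) = -1140 - 114*sqrt(23)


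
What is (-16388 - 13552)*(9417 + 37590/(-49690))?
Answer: -1400872061160/4969 ≈ -2.8192e+8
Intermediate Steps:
(-16388 - 13552)*(9417 + 37590/(-49690)) = -29940*(9417 + 37590*(-1/49690)) = -29940*(9417 - 3759/4969) = -29940*46789314/4969 = -1400872061160/4969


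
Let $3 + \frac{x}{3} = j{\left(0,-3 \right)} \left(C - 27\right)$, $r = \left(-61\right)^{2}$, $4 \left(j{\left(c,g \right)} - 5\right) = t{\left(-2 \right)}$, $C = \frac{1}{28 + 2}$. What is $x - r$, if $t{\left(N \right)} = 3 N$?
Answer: $- \frac{80263}{20} \approx -4013.1$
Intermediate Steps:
$C = \frac{1}{30} \approx 0.033333$
$j{\left(c,g \right)} = \frac{7}{2}$ ($j{\left(c,g \right)} = 5 + \frac{3 \left(-2\right)}{4} = 5 + \frac{1}{4} \left(-6\right) = 5 - \frac{3}{2} = \frac{7}{2}$)
$r = 3721$
$x = - \frac{5843}{20}$ ($x = -9 + 3 \frac{7 \left(\frac{1}{30} - 27\right)}{2} = -9 + 3 \cdot \frac{7}{2} \left(- \frac{809}{30}\right) = -9 + 3 \left(- \frac{5663}{60}\right) = -9 - \frac{5663}{20} = - \frac{5843}{20} \approx -292.15$)
$x - r = - \frac{5843}{20} - 3721 = - \frac{80263}{20}$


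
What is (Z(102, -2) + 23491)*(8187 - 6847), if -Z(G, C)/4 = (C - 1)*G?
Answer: 33118100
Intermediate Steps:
Z(G, C) = -4*G*(-1 + C) (Z(G, C) = -4*(C - 1)*G = -4*(-1 + C)*G = -4*G*(-1 + C))
(Z(102, -2) + 23491)*(8187 - 6847) = (4*102*(1 - 1*(-2)) + 23491)*(8187 - 6847) = (4*102*(1 + 2) + 23491)*1340 = (4*102*3 + 23491)*1340 = (1224 + 23491)*1340 = 24715*1340 = 33118100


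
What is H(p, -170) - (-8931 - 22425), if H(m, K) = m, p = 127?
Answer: 31483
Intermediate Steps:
H(p, -170) - (-8931 - 22425) = 127 - (-8931 - 22425) = 127 - 1*(-31356) = 127 + 31356 = 31483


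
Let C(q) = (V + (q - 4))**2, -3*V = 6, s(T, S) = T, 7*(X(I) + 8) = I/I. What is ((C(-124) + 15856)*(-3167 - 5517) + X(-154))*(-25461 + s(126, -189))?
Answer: 50446337122305/7 ≈ 7.2066e+12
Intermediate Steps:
X(I) = -55/7 (X(I) = -8 + (I/I)/7 = -8 + (1/7)*1 = -8 + 1/7 = -55/7)
V = -2 (V = -1/3*6 = -2)
C(q) = (-6 + q)**2 (C(q) = (-2 + (q - 4))**2 = (-2 + (-4 + q))**2 = (-6 + q)**2)
((C(-124) + 15856)*(-3167 - 5517) + X(-154))*(-25461 + s(126, -189)) = (((-6 - 124)**2 + 15856)*(-3167 - 5517) - 55/7)*(-25461 + 126) = (((-130)**2 + 15856)*(-8684) - 55/7)*(-25335) = ((16900 + 15856)*(-8684) - 55/7)*(-25335) = (32756*(-8684) - 55/7)*(-25335) = (-284453104 - 55/7)*(-25335) = -1991171783/7*(-25335) = 50446337122305/7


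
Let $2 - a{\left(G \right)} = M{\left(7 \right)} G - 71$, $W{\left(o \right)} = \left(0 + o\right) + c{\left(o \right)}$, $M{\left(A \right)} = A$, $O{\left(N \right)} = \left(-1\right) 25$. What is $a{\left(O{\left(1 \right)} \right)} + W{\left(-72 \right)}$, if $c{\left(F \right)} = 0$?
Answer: $176$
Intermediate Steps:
$O{\left(N \right)} = -25$
$W{\left(o \right)} = o$ ($W{\left(o \right)} = \left(0 + o\right) + 0 = o + 0 = o$)
$a{\left(G \right)} = 73 - 7 G$ ($a{\left(G \right)} = 2 - \left(7 G - 71\right) = 2 - \left(-71 + 7 G\right) = 73 - 7 G$)
$a{\left(O{\left(1 \right)} \right)} + W{\left(-72 \right)} = \left(73 - -175\right) - 72 = \left(73 + 175\right) - 72 = 248 - 72 = 176$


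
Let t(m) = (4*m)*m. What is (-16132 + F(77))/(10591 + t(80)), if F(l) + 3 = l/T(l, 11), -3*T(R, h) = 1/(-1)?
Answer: -15904/36191 ≈ -0.43945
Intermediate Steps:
T(R, h) = ⅓ (T(R, h) = -⅓/(-1) = -⅓*(-1) = ⅓)
F(l) = -3 + 3*l (F(l) = -3 + l/(⅓) = -3 + l*3 = -3 + 3*l)
t(m) = 4*m²
(-16132 + F(77))/(10591 + t(80)) = (-16132 + (-3 + 3*77))/(10591 + 4*80²) = (-16132 + (-3 + 231))/(10591 + 4*6400) = (-16132 + 228)/(10591 + 25600) = -15904/36191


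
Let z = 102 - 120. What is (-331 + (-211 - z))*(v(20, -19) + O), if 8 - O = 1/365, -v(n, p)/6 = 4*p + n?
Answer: -65792916/365 ≈ -1.8025e+5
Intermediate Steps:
z = -18
v(n, p) = -24*p - 6*n (v(n, p) = -6*(4*p + n) = -6*(n + 4*p) = -24*p - 6*n)
O = 2919/365 (O = 8 - 1/365 = 2919/365 ≈ 7.9973)
(-331 + (-211 - z))*(v(20, -19) + O) = (-331 + (-211 - 1*(-18)))*((-24*(-19) - 6*20) + 2919/365) = (-331 + (-211 + 18))*((456 - 120) + 2919/365) = (-331 - 193)*(336 + 2919/365) = -524*125559/365 = -65792916/365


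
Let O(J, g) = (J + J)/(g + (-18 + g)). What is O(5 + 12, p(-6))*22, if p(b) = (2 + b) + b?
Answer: -374/19 ≈ -19.684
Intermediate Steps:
p(b) = 2 + 2*b
O(J, g) = 2*J/(-18 + 2*g) (O(J, g) = (2*J)/(-18 + 2*g) = 2*J/(-18 + 2*g))
O(5 + 12, p(-6))*22 = ((5 + 12)/(-9 + (2 + 2*(-6))))*22 = (17/(-9 + (2 - 12)))*22 = (17/(-9 - 10))*22 = (17/(-19))*22 = (17*(-1/19))*22 = -17/19*22 = -374/19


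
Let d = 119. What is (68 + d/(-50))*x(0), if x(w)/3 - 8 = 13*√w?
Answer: 39372/25 ≈ 1574.9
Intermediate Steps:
x(w) = 24 + 39*√w (x(w) = 24 + 3*(13*√w) = 24 + 39*√w)
(68 + d/(-50))*x(0) = (68 + 119/(-50))*(24 + 39*√0) = (68 + 119*(-1/50))*(24 + 39*0) = (68 - 119/50)*(24 + 0) = (3281/50)*24 = 39372/25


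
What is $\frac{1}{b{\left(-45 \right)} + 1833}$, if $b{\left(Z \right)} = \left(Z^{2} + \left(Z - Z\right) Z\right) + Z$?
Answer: $\frac{1}{3813} \approx 0.00026226$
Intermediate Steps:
$b{\left(Z \right)} = Z + Z^{2}$ ($b{\left(Z \right)} = \left(Z^{2} + 0 Z\right) + Z = \left(Z^{2} + 0\right) + Z = Z^{2} + Z = Z + Z^{2}$)
$\frac{1}{b{\left(-45 \right)} + 1833} = \frac{1}{- 45 \left(1 - 45\right) + 1833} = \frac{1}{\left(-45\right) \left(-44\right) + 1833} = \frac{1}{1980 + 1833} = \frac{1}{3813}$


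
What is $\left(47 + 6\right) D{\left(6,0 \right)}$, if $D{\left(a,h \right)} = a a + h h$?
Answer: $1908$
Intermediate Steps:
$D{\left(a,h \right)} = a^{2} + h^{2}$
$\left(47 + 6\right) D{\left(6,0 \right)} = \left(47 + 6\right) \left(6^{2} + 0^{2}\right) = 53 \left(36 + 0\right) = 53 \cdot 36 = 1908$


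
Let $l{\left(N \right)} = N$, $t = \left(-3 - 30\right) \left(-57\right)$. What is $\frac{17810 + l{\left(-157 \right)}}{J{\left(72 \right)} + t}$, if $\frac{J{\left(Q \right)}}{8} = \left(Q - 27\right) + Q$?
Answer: $\frac{17653}{2817} \approx 6.2666$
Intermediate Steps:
$t = 1881$ ($t = \left(-33\right) \left(-57\right) = 1881$)
$J{\left(Q \right)} = -216 + 16 Q$ ($J{\left(Q \right)} = 8 \left(\left(Q - 27\right) + Q\right) = 8 \left(\left(-27 + Q\right) + Q\right) = 8 \left(-27 + 2 Q\right) = -216 + 16 Q$)
$\frac{17810 + l{\left(-157 \right)}}{J{\left(72 \right)} + t} = \frac{17810 - 157}{\left(-216 + 16 \cdot 72\right) + 1881} = \frac{17653}{\left(-216 + 1152\right) + 1881} = \frac{17653}{936 + 1881} = \frac{17653}{2817}$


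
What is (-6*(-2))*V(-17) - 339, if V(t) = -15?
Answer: -519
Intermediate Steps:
(-6*(-2))*V(-17) - 339 = -6*(-2)*(-15) - 339 = 12*(-15) - 339 = -180 - 339 = -519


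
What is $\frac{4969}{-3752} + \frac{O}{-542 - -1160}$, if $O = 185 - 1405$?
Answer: $- \frac{3824141}{1159368} \approx -3.2985$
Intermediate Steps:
$O = -1220$
$\frac{4969}{-3752} + \frac{O}{-542 - -1160} = \frac{4969}{-3752} - \frac{1220}{-542 - -1160} = 4969 \left(- \frac{1}{3752}\right) - \frac{1220}{-542 + 1160} = - \frac{4969}{3752} - \frac{1220}{618} = - \frac{4969}{3752} - \frac{610}{309} = - \frac{3824141}{1159368}$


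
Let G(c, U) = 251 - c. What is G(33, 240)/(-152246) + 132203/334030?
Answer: 10027279699/25427365690 ≈ 0.39435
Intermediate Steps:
G(33, 240)/(-152246) + 132203/334030 = (251 - 1*33)/(-152246) + 132203/334030 = (251 - 33)*(-1/152246) + 132203*(1/334030) = 218*(-1/152246) + 132203/334030 = -109/76123 + 132203/334030 = 10027279699/25427365690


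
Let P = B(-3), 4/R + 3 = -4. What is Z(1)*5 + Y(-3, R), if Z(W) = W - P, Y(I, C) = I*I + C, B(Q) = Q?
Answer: 199/7 ≈ 28.429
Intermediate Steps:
R = -4/7 (R = 4/(-3 - 4) = 4/(-7) = 4*(-⅐) = -4/7 ≈ -0.57143)
Y(I, C) = C + I² (Y(I, C) = I² + C = C + I²)
P = -3
Z(W) = 3 + W (Z(W) = W - 1*(-3) = W + 3 = 3 + W)
Z(1)*5 + Y(-3, R) = (3 + 1)*5 + (-4/7 + (-3)²) = 4*5 + (-4/7 + 9) = 20 + 59/7 = 199/7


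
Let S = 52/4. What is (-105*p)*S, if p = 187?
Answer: -255255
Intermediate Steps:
S = 13 (S = 52*(¼) = 13)
(-105*p)*S = -105*187*13 = -19635*13 = -255255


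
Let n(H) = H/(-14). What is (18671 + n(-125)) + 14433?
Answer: 463581/14 ≈ 33113.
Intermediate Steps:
n(H) = -H/14 (n(H) = H*(-1/14) = -H/14)
(18671 + n(-125)) + 14433 = (18671 - 1/14*(-125)) + 14433 = (18671 + 125/14) + 14433 = 261519/14 + 14433 = 463581/14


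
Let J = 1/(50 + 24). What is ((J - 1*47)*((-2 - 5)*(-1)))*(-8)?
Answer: 97356/37 ≈ 2631.2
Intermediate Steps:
J = 1/74 ≈ 0.013514
((J - 1*47)*((-2 - 5)*(-1)))*(-8) = ((1/74 - 1*47)*((-2 - 5)*(-1)))*(-8) = ((1/74 - 47)*(-7*(-1)))*(-8) = -3477/74*7*(-8) = -24339/74*(-8) = 97356/37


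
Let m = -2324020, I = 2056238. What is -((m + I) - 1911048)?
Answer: 2178830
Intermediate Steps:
-((m + I) - 1911048) = -((-2324020 + 2056238) - 1911048) = -(-267782 - 1911048) = -1*(-2178830) = 2178830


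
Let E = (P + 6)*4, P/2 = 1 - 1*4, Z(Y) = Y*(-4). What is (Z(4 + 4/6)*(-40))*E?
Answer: 0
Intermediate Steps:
Z(Y) = -4*Y
P = -6 (P = 2*(1 - 1*4) = 2*(1 - 4) = 2*(-3) = -6)
E = 0 (E = (-6 + 6)*4 = 0*4 = 0)
(Z(4 + 4/6)*(-40))*E = (-4*(4 + 4/6)*(-40))*0 = (-4*(4 + 4*(⅙))*(-40))*0 = (-4*(4 + ⅔)*(-40))*0 = (-4*14/3*(-40))*0 = -56/3*(-40)*0 = (2240/3)*0 = 0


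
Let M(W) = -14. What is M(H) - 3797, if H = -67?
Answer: -3811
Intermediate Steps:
M(H) - 3797 = -14 - 3797 = -3811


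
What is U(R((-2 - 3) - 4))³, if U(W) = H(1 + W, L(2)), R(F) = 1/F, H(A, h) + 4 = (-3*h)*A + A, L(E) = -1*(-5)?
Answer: -3241792/729 ≈ -4446.9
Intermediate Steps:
L(E) = 5
H(A, h) = -4 + A - 3*A*h (H(A, h) = -4 + ((-3*h)*A + A) = -4 + (-3*A*h + A) = -4 + (A - 3*A*h) = -4 + A - 3*A*h)
U(W) = -18 - 14*W (U(W) = -4 + (1 + W) - 3*(1 + W)*5 = -4 + (1 + W) + (-15 - 15*W) = -18 - 14*W)
U(R((-2 - 3) - 4))³ = (-18 - 14/((-2 - 3) - 4))³ = (-18 - 14/(-5 - 4))³ = (-18 - 14/(-9))³ = (-18 - 14*(-⅑))³ = (-18 + 14/9)³ = (-148/9)³ = -3241792/729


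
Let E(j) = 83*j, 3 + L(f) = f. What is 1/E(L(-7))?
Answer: -1/830 ≈ -0.0012048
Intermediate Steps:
L(f) = -3 + f
1/E(L(-7)) = 1/(83*(-3 - 7)) = 1/(83*(-10)) = 1/(-830) = -1/830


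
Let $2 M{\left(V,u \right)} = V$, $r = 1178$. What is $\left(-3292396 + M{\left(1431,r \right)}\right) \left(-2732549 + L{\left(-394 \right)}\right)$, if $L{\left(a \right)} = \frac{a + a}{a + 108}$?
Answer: $\frac{2572475388113793}{286} \approx 8.9947 \cdot 10^{12}$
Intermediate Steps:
$M{\left(V,u \right)} = \frac{V}{2}$
$L{\left(a \right)} = \frac{2 a}{108 + a}$
$\left(-3292396 + M{\left(1431,r \right)}\right) \left(-2732549 + L{\left(-394 \right)}\right) = \left(-3292396 + \frac{1}{2} \cdot 1431\right) \left(-2732549 + 2 \left(-394\right) \frac{1}{108 - 394}\right) = \left(-3292396 + \frac{1431}{2}\right) \left(-2732549 + 2 \left(-394\right) \frac{1}{-286}\right) = - \frac{6583361 \left(-2732549 + 2 \left(-394\right) \left(- \frac{1}{286}\right)\right)}{2} = - \frac{6583361 \left(-2732549 + \frac{394}{143}\right)}{2} = \left(- \frac{6583361}{2}\right) \left(- \frac{390754113}{143}\right) = \frac{2572475388113793}{286}$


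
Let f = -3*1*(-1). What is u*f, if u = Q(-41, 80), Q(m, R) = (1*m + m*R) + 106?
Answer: -9645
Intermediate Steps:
Q(m, R) = 106 + m + R*m (Q(m, R) = (m + R*m) + 106 = 106 + m + R*m)
f = 3 (f = -3*(-1) = 3)
u = -3215 (u = 106 - 41 + 80*(-41) = 106 - 41 - 3280 = -3215)
u*f = -3215*3 = -9645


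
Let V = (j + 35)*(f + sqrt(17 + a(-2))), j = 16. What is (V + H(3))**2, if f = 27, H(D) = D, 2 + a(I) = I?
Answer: 1938213 + 140760*sqrt(13) ≈ 2.4457e+6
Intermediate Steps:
a(I) = -2 + I
V = 1377 + 51*sqrt(13) (V = (16 + 35)*(27 + sqrt(17 + (-2 - 2))) = 51*(27 + sqrt(17 - 4)) = 51*(27 + sqrt(13)) = 1377 + 51*sqrt(13) ≈ 1560.9)
(V + H(3))**2 = ((1377 + 51*sqrt(13)) + 3)**2 = (1380 + 51*sqrt(13))**2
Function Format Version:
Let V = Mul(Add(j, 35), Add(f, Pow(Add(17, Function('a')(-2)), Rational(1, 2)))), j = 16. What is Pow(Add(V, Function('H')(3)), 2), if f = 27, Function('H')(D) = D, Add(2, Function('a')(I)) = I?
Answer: Add(1938213, Mul(140760, Pow(13, Rational(1, 2)))) ≈ 2.4457e+6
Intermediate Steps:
Function('a')(I) = Add(-2, I)
V = Add(1377, Mul(51, Pow(13, Rational(1, 2)))) (V = Mul(Add(16, 35), Add(27, Pow(Add(17, Add(-2, -2)), Rational(1, 2)))) = Mul(51, Add(27, Pow(Add(17, -4), Rational(1, 2)))) = Mul(51, Add(27, Pow(13, Rational(1, 2)))) = Add(1377, Mul(51, Pow(13, Rational(1, 2)))) ≈ 1560.9)
Pow(Add(V, Function('H')(3)), 2) = Pow(Add(Add(1377, Mul(51, Pow(13, Rational(1, 2)))), 3), 2) = Pow(Add(1380, Mul(51, Pow(13, Rational(1, 2)))), 2)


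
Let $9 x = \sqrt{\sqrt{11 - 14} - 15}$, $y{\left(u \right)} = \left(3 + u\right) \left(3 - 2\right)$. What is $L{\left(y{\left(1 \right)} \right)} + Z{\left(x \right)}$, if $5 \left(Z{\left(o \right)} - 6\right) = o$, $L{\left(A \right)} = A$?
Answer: $10 + \frac{\sqrt{-15 + i \sqrt{3}}}{45} \approx 10.005 + 0.086209 i$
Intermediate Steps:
$y{\left(u \right)} = 3 + u$ ($y{\left(u \right)} = \left(3 + u\right) 1 = 3 + u$)
$x = \frac{\sqrt{-15 + i \sqrt{3}}}{9}$ ($x = \frac{\sqrt{\sqrt{11 - 14} - 15}}{9} = \frac{\sqrt{\sqrt{-3} - 15}}{9} = \frac{\sqrt{i \sqrt{3} - 15}}{9} = \frac{\sqrt{-15 + i \sqrt{3}}}{9} \approx 0.024804 + 0.43105 i$)
$Z{\left(o \right)} = 6 + \frac{o}{5}$
$L{\left(y{\left(1 \right)} \right)} + Z{\left(x \right)} = \left(3 + 1\right) + \left(6 + \frac{\frac{1}{9} \sqrt{-15 + i \sqrt{3}}}{5}\right) = 4 + \left(6 + \frac{\sqrt{-15 + i \sqrt{3}}}{45}\right) = 10 + \frac{\sqrt{-15 + i \sqrt{3}}}{45}$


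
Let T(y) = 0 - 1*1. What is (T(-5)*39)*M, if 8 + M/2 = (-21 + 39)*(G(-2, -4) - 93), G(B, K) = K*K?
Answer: 108732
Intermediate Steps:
G(B, K) = K**2
T(y) = -1 (T(y) = 0 - 1 = -1)
M = -2788 (M = -16 + 2*((-21 + 39)*((-4)**2 - 93)) = -16 + 2*(18*(16 - 93)) = -16 + 2*(18*(-77)) = -16 + 2*(-1386) = -16 - 2772 = -2788)
(T(-5)*39)*M = -1*39*(-2788) = -39*(-2788) = 108732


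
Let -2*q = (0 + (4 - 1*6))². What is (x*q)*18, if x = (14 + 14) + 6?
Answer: -1224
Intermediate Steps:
x = 34 (x = 28 + 6 = 34)
q = -2 (q = -(0 + (4 - 1*6))²/2 = -(0 + (4 - 6))²/2 = -(0 - 2)²/2 = -½*(-2)² = -½*4 = -2)
(x*q)*18 = (34*(-2))*18 = -68*18 = -1224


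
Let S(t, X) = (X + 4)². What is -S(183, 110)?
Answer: -12996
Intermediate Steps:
S(t, X) = (4 + X)²
-S(183, 110) = -(4 + 110)² = -1*114² = -1*12996 = -12996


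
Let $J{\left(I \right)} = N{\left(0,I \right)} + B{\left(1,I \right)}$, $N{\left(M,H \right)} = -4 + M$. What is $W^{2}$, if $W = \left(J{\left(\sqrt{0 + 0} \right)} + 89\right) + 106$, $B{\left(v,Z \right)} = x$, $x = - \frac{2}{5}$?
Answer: $\frac{908209}{25} \approx 36328.0$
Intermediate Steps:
$x = - \frac{2}{5}$ ($x = \left(-2\right) \frac{1}{5} = - \frac{2}{5} \approx -0.4$)
$B{\left(v,Z \right)} = - \frac{2}{5}$
$J{\left(I \right)} = - \frac{22}{5}$ ($J{\left(I \right)} = \left(-4 + 0\right) - \frac{2}{5} = -4 - \frac{2}{5} = - \frac{22}{5}$)
$W = \frac{953}{5}$ ($W = \left(- \frac{22}{5} + 89\right) + 106 = \frac{423}{5} + 106 = \frac{953}{5} \approx 190.6$)
$W^{2} = \left(\frac{953}{5}\right)^{2} = \frac{908209}{25}$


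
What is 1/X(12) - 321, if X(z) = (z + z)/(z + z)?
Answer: -320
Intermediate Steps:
X(z) = 1 (X(z) = (2*z)/((2*z)) = (2*z)*(1/(2*z)) = 1)
1/X(12) - 321 = 1/1 - 321 = 1 - 321 = -320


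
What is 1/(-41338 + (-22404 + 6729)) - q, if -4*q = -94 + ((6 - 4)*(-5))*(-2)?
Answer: -2109483/114026 ≈ -18.500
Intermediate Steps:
q = 37/2 (q = -(-94 + ((6 - 4)*(-5))*(-2))/4 = -(-94 + (2*(-5))*(-2))/4 = -(-94 - 10*(-2))/4 = -(-94 + 20)/4 = -¼*(-74) = 37/2 ≈ 18.500)
1/(-41338 + (-22404 + 6729)) - q = 1/(-41338 + (-22404 + 6729)) - 1*37/2 = 1/(-41338 - 15675) - 37/2 = 1/(-57013) - 37/2 = -1/57013 - 37/2 = -2109483/114026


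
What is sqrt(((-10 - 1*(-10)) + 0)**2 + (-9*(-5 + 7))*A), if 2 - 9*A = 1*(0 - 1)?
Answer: I*sqrt(6) ≈ 2.4495*I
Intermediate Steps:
A = 1/3 (A = 2/9 - (0 - 1)/9 = 2/9 - (-1)/9 = 2/9 - 1/9*(-1) = 2/9 + 1/9 = 1/3 ≈ 0.33333)
sqrt(((-10 - 1*(-10)) + 0)**2 + (-9*(-5 + 7))*A) = sqrt(((-10 - 1*(-10)) + 0)**2 - 9*(-5 + 7)*(1/3)) = sqrt(((-10 + 10) + 0)**2 - 9*2*(1/3)) = sqrt((0 + 0)**2 - 18*1/3) = sqrt(0**2 - 6) = sqrt(0 - 6) = sqrt(-6) = I*sqrt(6)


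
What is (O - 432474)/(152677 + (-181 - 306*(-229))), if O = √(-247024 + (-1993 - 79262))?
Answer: -72079/37095 + I*√328279/222570 ≈ -1.9431 + 0.0025743*I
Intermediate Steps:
O = I*√328279 (O = √(-247024 - 81255) = √(-328279) = I*√328279 ≈ 572.96*I)
(O - 432474)/(152677 + (-181 - 306*(-229))) = (I*√328279 - 432474)/(152677 + (-181 - 306*(-229))) = (-432474 + I*√328279)/(152677 + (-181 + 70074)) = (-432474 + I*√328279)/(152677 + 69893) = (-432474 + I*√328279)/222570 = (-432474 + I*√328279)*(1/222570) = -72079/37095 + I*√328279/222570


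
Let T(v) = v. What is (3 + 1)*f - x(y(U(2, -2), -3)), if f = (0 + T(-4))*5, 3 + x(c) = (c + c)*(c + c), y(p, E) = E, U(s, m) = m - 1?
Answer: -113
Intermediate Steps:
U(s, m) = -1 + m
x(c) = -3 + 4*c**2 (x(c) = -3 + (c + c)*(c + c) = -3 + (2*c)*(2*c) = -3 + 4*c**2)
f = -20 (f = (0 - 4)*5 = -4*5 = -20)
(3 + 1)*f - x(y(U(2, -2), -3)) = (3 + 1)*(-20) - (-3 + 4*(-3)**2) = 4*(-20) - (-3 + 4*9) = -80 - (-3 + 36) = -80 - 1*33 = -80 - 33 = -113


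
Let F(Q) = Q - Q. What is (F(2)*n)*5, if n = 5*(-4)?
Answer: 0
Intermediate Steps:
F(Q) = 0
n = -20
(F(2)*n)*5 = (0*(-20))*5 = 0*5 = 0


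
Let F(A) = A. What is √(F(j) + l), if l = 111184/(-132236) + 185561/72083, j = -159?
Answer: 2*I*√223265411879499424006/2382991897 ≈ 12.541*I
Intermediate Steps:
l = 4130842031/2382991897 (l = 111184*(-1/132236) + 185561*(1/72083) = -27796/33059 + 185561/72083 = 4130842031/2382991897 ≈ 1.7335)
√(F(j) + l) = √(-159 + 4130842031/2382991897) = √(-374764869592/2382991897) = 2*I*√223265411879499424006/2382991897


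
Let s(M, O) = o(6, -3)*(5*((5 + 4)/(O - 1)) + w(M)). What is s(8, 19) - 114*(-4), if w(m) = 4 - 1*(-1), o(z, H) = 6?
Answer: 501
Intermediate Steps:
w(m) = 5 (w(m) = 4 + 1 = 5)
s(M, O) = 30 + 270/(-1 + O) (s(M, O) = 6*(5*((5 + 4)/(O - 1)) + 5) = 6*(5*(9/(-1 + O)) + 5) = 6*(45/(-1 + O) + 5) = 6*(5 + 45/(-1 + O)) = 30 + 270/(-1 + O))
s(8, 19) - 114*(-4) = 30*(8 + 19)/(-1 + 19) - 114*(-4) = 30*27/18 - 57*(-8) = 30*(1/18)*27 + 456 = 45 + 456 = 501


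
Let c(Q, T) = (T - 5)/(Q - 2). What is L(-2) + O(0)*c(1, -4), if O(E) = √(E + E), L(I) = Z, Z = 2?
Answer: 2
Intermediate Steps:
c(Q, T) = (-5 + T)/(-2 + Q)
L(I) = 2
O(E) = √2*√E (O(E) = √(2*E) = √2*√E)
L(-2) + O(0)*c(1, -4) = 2 + (√2*√0)*((-5 - 4)/(-2 + 1)) = 2 + (√2*0)*(-9/(-1)) = 2 + 0*(-1*(-9)) = 2 + 0*9 = 2 + 0 = 2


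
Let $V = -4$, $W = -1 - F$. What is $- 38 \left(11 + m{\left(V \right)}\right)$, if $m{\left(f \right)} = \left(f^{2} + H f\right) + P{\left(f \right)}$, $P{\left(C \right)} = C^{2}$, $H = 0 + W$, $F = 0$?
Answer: $-1786$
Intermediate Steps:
$W = -1$ ($W = -1 - 0 = -1 + 0 = -1$)
$H = -1$ ($H = 0 - 1 = -1$)
$m{\left(f \right)} = - f + 2 f^{2}$ ($m{\left(f \right)} = \left(f^{2} - f\right) + f^{2} = - f + 2 f^{2}$)
$- 38 \left(11 + m{\left(V \right)}\right) = - 38 \left(11 - 4 \left(-1 + 2 \left(-4\right)\right)\right) = - 38 \left(11 - 4 \left(-1 - 8\right)\right) = - 38 \left(11 - -36\right) = - 38 \left(11 + 36\right) = \left(-38\right) 47 = -1786$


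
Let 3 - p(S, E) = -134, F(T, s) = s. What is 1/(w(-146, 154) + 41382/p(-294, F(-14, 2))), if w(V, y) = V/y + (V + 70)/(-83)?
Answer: 875567/264444003 ≈ 0.0033110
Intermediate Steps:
w(V, y) = -70/83 - V/83 + V/y (w(V, y) = V/y + (70 + V)*(-1/83) = V/y + (-70/83 - V/83) = -70/83 - V/83 + V/y)
p(S, E) = 137 (p(S, E) = 3 - 1*(-134) = 3 + 134 = 137)
1/(w(-146, 154) + 41382/p(-294, F(-14, 2))) = 1/((-146 - 1/83*154*(70 - 146))/154 + 41382/137) = 1/((-146 - 1/83*154*(-76))/154 + 41382*(1/137)) = 1/((-146 + 11704/83)/154 + 41382/137) = 1/((1/154)*(-414/83) + 41382/137) = 1/(-207/6391 + 41382/137) = 1/(264444003/875567) = 875567/264444003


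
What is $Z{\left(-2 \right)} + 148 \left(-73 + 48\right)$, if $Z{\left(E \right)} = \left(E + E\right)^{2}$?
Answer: $-3684$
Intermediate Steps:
$Z{\left(E \right)} = 4 E^{2}$ ($Z{\left(E \right)} = \left(2 E\right)^{2} = 4 E^{2}$)
$Z{\left(-2 \right)} + 148 \left(-73 + 48\right) = 4 \left(-2\right)^{2} + 148 \left(-73 + 48\right) = 4 \cdot 4 + 148 \left(-25\right) = 16 - 3700 = -3684$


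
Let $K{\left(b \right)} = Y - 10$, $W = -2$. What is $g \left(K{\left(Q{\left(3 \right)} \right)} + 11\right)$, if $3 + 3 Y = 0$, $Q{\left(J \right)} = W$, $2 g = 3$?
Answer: $0$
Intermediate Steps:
$g = \frac{3}{2}$ ($g = \frac{1}{2} \cdot 3 = \frac{3}{2} \approx 1.5$)
$Q{\left(J \right)} = -2$
$Y = -1$ ($Y = -1 + \frac{1}{3} \cdot 0 = -1 + 0 = -1$)
$K{\left(b \right)} = -11$ ($K{\left(b \right)} = -1 - 10 = -11$)
$g \left(K{\left(Q{\left(3 \right)} \right)} + 11\right) = \frac{3 \left(-11 + 11\right)}{2} = \frac{3}{2} \cdot 0 = 0$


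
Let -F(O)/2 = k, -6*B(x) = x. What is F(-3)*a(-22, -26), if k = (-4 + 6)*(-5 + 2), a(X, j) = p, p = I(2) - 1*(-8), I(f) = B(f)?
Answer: 92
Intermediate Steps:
B(x) = -x/6
I(f) = -f/6
p = 23/3 (p = -⅙*2 - 1*(-8) = -⅓ + 8 = 23/3 ≈ 7.6667)
a(X, j) = 23/3
k = -6 (k = 2*(-3) = -6)
F(O) = 12 (F(O) = -2*(-6) = 12)
F(-3)*a(-22, -26) = 12*(23/3) = 92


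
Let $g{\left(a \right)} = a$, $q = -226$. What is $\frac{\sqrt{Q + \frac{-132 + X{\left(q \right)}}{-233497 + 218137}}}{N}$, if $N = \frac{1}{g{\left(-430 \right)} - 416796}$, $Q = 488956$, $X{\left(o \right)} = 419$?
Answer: $- \frac{208613 \sqrt{112655458095}}{240} \approx -2.9175 \cdot 10^{8}$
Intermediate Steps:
$N = - \frac{1}{417226}$ ($N = \frac{1}{-430 - 416796} = \frac{1}{-417226} = - \frac{1}{417226} \approx -2.3968 \cdot 10^{-6}$)
$\frac{\sqrt{Q + \frac{-132 + X{\left(q \right)}}{-233497 + 218137}}}{N} = \frac{\sqrt{488956 + \frac{-132 + 419}{-233497 + 218137}}}{- \frac{1}{417226}} = \sqrt{488956 + \frac{287}{-15360}} \left(-417226\right) = \sqrt{488956 + 287 \left(- \frac{1}{15360}\right)} \left(-417226\right) = \sqrt{488956 - \frac{287}{15360}} \left(-417226\right) = \sqrt{\frac{7510363873}{15360}} \left(-417226\right) = \frac{\sqrt{112655458095}}{480} \left(-417226\right) = - \frac{208613 \sqrt{112655458095}}{240}$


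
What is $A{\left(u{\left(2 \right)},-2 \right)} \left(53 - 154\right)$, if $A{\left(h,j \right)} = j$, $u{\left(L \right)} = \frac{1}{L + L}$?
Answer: $202$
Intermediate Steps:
$u{\left(L \right)} = \frac{1}{2 L}$
$A{\left(u{\left(2 \right)},-2 \right)} \left(53 - 154\right) = - 2 \left(53 - 154\right) = \left(-2\right) \left(-101\right) = 202$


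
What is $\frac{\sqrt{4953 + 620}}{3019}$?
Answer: $\frac{\sqrt{5573}}{3019} \approx 0.024728$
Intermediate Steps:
$\frac{\sqrt{4953 + 620}}{3019} = \sqrt{5573} \cdot \frac{1}{3019} = \frac{\sqrt{5573}}{3019}$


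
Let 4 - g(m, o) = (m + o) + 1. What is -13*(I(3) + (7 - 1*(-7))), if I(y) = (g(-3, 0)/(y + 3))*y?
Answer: -221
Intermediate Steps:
g(m, o) = 3 - m - o (g(m, o) = 4 - ((m + o) + 1) = 4 - (1 + m + o) = 4 + (-1 - m - o) = 3 - m - o)
I(y) = 6*y/(3 + y) (I(y) = ((3 - 1*(-3) - 1*0)/(y + 3))*y = ((3 + 3 + 0)/(3 + y))*y = (6/(3 + y))*y = 6*y/(3 + y))
-13*(I(3) + (7 - 1*(-7))) = -13*(6*3/(3 + 3) + (7 - 1*(-7))) = -13*(6*3/6 + (7 + 7)) = -13*(6*3*(⅙) + 14) = -13*(3 + 14) = -13*17 = -221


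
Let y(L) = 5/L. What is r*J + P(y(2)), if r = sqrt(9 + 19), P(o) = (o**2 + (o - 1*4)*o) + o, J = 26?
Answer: 5 + 52*sqrt(7) ≈ 142.58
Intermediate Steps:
P(o) = o + o**2 + o*(-4 + o) (P(o) = (o**2 + (o - 4)*o) + o = (o**2 + (-4 + o)*o) + o = (o**2 + o*(-4 + o)) + o = o + o**2 + o*(-4 + o))
r = 2*sqrt(7) (r = sqrt(28) = 2*sqrt(7) ≈ 5.2915)
r*J + P(y(2)) = (2*sqrt(7))*26 + (5/2)*(-3 + 2*(5/2)) = 52*sqrt(7) + (5*(1/2))*(-3 + 2*(5*(1/2))) = 52*sqrt(7) + 5*(-3 + 2*(5/2))/2 = 52*sqrt(7) + 5*(-3 + 5)/2 = 52*sqrt(7) + (5/2)*2 = 52*sqrt(7) + 5 = 5 + 52*sqrt(7)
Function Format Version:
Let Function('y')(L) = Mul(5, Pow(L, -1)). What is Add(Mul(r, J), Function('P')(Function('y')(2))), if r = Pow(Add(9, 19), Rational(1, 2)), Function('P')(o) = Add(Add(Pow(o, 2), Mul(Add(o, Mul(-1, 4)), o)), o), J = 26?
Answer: Add(5, Mul(52, Pow(7, Rational(1, 2)))) ≈ 142.58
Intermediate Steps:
Function('P')(o) = Add(o, Pow(o, 2), Mul(o, Add(-4, o))) (Function('P')(o) = Add(Add(Pow(o, 2), Mul(Add(o, -4), o)), o) = Add(Add(Pow(o, 2), Mul(Add(-4, o), o)), o) = Add(Add(Pow(o, 2), Mul(o, Add(-4, o))), o) = Add(o, Pow(o, 2), Mul(o, Add(-4, o))))
r = Mul(2, Pow(7, Rational(1, 2))) (r = Pow(28, Rational(1, 2)) = Mul(2, Pow(7, Rational(1, 2))) ≈ 5.2915)
Add(Mul(r, J), Function('P')(Function('y')(2))) = Add(Mul(Mul(2, Pow(7, Rational(1, 2))), 26), Mul(Mul(5, Pow(2, -1)), Add(-3, Mul(2, Mul(5, Pow(2, -1)))))) = Add(Mul(52, Pow(7, Rational(1, 2))), Mul(Mul(5, Rational(1, 2)), Add(-3, Mul(2, Mul(5, Rational(1, 2)))))) = Add(Mul(52, Pow(7, Rational(1, 2))), Mul(Rational(5, 2), Add(-3, Mul(2, Rational(5, 2))))) = Add(Mul(52, Pow(7, Rational(1, 2))), Mul(Rational(5, 2), Add(-3, 5))) = Add(Mul(52, Pow(7, Rational(1, 2))), Mul(Rational(5, 2), 2)) = Add(Mul(52, Pow(7, Rational(1, 2))), 5) = Add(5, Mul(52, Pow(7, Rational(1, 2))))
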